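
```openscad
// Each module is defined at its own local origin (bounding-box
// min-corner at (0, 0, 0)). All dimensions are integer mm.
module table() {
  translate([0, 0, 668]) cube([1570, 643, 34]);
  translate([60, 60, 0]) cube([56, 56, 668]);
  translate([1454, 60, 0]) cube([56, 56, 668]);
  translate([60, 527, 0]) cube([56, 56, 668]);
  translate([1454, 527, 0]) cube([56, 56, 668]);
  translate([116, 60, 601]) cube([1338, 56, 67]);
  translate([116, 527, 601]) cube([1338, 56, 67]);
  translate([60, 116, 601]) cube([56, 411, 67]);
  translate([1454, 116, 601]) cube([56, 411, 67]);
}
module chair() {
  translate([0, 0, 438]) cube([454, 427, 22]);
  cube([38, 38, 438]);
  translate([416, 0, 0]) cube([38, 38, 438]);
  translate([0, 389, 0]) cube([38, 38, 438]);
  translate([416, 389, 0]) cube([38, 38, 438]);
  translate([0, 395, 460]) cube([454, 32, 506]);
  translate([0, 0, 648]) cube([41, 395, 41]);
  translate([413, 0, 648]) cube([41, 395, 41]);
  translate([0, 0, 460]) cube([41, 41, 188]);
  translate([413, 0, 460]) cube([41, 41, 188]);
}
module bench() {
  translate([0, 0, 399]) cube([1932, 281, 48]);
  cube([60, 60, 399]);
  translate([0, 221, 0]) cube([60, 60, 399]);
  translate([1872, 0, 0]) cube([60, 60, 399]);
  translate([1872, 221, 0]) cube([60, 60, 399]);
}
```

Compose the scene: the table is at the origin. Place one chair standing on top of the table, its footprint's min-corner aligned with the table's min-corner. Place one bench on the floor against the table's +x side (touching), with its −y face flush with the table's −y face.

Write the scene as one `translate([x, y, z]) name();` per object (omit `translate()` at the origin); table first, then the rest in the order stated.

table();
translate([0, 0, 702]) chair();
translate([1570, 0, 0]) bench();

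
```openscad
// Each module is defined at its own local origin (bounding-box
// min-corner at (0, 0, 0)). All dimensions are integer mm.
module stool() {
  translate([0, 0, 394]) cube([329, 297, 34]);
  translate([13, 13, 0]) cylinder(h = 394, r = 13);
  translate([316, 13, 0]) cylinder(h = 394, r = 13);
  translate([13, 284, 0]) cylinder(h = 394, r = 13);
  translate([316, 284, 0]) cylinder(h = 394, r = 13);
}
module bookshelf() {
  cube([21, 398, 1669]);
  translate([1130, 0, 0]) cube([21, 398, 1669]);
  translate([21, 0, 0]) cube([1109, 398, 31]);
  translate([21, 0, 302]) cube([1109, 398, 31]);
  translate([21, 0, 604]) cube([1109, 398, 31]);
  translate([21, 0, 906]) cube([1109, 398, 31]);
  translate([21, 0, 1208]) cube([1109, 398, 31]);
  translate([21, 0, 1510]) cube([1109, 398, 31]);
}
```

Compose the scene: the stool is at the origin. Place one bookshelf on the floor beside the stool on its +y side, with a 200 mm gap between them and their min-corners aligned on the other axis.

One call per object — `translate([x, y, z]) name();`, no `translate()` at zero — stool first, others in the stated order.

stool();
translate([0, 497, 0]) bookshelf();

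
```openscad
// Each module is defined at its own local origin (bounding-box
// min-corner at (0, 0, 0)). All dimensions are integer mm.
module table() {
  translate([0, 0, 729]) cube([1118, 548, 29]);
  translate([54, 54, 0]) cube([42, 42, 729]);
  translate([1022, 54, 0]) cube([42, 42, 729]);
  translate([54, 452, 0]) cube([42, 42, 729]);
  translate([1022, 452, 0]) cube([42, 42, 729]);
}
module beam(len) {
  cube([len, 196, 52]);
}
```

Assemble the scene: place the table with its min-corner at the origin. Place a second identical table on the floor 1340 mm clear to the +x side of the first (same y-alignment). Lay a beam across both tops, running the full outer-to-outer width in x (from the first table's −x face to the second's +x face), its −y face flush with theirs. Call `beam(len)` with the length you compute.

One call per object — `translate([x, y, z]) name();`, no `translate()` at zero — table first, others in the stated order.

table();
translate([2458, 0, 0]) table();
translate([0, 0, 758]) beam(3576);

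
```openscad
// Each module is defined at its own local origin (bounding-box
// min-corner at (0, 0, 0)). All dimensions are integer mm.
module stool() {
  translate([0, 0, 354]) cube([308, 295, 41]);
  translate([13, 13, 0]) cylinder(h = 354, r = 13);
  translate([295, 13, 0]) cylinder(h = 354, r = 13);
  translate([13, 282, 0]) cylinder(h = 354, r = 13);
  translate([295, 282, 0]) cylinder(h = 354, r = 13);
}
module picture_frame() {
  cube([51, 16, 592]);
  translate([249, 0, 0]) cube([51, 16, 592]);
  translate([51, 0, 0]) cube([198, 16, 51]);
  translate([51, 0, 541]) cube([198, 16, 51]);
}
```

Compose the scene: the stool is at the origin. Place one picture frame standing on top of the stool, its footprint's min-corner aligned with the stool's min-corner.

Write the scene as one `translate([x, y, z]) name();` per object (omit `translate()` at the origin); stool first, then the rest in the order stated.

stool();
translate([0, 0, 395]) picture_frame();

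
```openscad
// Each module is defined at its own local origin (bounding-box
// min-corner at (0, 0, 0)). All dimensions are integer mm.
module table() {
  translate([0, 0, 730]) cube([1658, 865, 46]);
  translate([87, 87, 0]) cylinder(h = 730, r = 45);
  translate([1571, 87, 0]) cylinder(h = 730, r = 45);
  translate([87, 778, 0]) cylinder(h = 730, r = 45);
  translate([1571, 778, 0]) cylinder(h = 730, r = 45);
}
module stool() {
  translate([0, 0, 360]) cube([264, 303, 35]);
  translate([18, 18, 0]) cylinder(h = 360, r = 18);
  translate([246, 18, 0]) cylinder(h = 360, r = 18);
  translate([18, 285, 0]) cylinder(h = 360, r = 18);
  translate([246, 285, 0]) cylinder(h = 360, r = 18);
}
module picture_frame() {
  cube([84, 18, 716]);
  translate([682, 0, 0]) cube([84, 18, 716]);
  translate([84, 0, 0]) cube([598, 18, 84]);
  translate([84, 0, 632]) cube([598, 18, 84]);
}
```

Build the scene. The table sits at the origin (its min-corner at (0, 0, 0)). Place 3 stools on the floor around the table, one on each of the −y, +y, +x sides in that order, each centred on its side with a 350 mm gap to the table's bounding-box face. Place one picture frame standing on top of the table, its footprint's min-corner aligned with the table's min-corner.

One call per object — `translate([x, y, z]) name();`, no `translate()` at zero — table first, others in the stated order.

table();
translate([697, -653, 0]) stool();
translate([697, 1215, 0]) stool();
translate([2008, 281, 0]) stool();
translate([0, 0, 776]) picture_frame();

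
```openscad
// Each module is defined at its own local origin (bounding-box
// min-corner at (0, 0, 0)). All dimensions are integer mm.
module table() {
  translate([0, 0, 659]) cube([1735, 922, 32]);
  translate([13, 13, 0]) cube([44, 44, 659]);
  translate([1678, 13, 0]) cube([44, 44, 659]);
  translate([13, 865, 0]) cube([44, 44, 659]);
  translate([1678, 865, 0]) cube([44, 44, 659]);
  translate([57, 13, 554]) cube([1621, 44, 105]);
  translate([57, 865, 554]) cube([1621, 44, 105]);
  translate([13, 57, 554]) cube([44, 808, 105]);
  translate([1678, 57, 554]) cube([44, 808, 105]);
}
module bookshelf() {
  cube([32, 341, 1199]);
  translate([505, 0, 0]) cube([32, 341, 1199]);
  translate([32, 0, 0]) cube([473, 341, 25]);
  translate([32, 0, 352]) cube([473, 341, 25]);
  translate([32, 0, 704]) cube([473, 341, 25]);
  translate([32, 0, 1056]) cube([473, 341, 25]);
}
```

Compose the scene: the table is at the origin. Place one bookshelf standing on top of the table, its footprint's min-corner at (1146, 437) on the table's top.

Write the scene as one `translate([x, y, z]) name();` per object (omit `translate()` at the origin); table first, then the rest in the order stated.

table();
translate([1146, 437, 691]) bookshelf();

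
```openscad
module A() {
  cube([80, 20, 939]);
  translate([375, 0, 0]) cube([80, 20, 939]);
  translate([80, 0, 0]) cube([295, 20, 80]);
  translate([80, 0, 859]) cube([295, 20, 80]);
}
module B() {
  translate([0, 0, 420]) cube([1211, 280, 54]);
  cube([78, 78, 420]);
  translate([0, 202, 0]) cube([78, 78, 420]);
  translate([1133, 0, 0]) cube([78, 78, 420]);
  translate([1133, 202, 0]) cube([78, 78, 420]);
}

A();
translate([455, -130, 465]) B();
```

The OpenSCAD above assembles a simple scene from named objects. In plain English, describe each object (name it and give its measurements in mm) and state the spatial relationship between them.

A is a picture frame with a 295×779 mm rectangular opening (x by z) and a uniform 80 mm border on every side. Frame depth is 20 mm along y. It is built from two vertical stiles running the full outside height and two horizontal rails spanning the gap between the stiles.

B is a long wooden bench with a 1211 mm (x) × 280 mm (y) seat, 54 mm thick, its top surface 474 mm above the floor. Four 78 mm square legs at the seat corners, flush with the edges, run from z = 0 to the seat underside.

The bench is beside the picture frame with their tops flush at z = 939.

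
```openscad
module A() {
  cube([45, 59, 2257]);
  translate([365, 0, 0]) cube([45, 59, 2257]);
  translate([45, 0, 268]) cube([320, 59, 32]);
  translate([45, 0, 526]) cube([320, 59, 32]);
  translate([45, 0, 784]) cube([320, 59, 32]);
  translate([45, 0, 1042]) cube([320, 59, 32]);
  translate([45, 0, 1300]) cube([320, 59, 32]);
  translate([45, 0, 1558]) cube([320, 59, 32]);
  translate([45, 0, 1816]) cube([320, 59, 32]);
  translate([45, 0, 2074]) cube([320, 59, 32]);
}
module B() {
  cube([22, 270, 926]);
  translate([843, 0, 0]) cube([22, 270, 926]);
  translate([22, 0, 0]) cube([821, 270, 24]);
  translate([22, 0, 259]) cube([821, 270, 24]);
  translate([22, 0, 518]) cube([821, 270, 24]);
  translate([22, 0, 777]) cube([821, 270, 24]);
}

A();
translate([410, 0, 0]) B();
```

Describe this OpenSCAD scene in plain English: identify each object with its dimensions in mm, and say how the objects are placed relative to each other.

A is a straight ladder. Two 45×59 mm vertical rails, 2257 mm tall, stand 410 mm apart (outside-to-outside) with their front faces coplanar on the −y side. 8 rungs, each 59 mm deep and 32 mm tall, span between the inner faces of the rails, front faces flush with the rails. The lowest rung's underside is at z = 268 mm and rungs are spaced 258 mm apart (underside to underside).

B is a bookshelf 865 mm wide overall, 270 mm deep and 926 mm tall. The two sides are 22 mm thick vertical panels. 4 horizontal shelves of 24 mm thickness span between the inner faces of the sides; the lowest shelf sits on the floor and shelves are stacked with a clear vertical gap of 235 mm between each pair.

The bookshelf is against the ladder's +x side, with their −y faces flush.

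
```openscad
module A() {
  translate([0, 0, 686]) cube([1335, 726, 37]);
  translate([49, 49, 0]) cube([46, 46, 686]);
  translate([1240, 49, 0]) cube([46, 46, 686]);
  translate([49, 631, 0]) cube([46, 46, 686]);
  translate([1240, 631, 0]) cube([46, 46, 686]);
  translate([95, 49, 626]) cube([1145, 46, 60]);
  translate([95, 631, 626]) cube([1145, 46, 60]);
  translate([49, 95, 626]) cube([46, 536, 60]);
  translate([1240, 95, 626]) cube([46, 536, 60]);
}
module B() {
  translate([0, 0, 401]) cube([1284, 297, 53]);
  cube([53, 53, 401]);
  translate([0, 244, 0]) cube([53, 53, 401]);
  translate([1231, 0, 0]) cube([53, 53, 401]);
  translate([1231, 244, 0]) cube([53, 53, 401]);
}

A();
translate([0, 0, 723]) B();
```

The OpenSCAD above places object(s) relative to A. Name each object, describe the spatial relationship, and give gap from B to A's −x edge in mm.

The bench's min-x is at 0; the table's min-x is 0; gap = 0 mm.

A is a table. B is a bench. The bench is on top of the table. The gap from the bench to the table's −x edge is 0 mm.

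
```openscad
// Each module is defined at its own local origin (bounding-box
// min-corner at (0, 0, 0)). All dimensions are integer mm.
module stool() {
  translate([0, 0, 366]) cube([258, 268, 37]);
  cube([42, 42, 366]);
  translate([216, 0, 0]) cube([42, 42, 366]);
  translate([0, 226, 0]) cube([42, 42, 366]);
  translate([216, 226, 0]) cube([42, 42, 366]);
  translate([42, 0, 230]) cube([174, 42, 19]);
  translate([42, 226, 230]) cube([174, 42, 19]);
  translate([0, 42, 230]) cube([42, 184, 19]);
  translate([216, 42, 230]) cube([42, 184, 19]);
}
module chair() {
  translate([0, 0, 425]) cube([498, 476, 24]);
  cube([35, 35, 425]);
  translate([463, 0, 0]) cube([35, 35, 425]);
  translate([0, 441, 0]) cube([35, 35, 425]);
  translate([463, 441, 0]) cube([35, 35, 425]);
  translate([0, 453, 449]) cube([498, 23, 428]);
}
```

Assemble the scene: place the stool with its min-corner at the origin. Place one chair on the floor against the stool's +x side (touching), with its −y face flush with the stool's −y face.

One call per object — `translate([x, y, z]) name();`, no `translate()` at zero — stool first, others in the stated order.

stool();
translate([258, 0, 0]) chair();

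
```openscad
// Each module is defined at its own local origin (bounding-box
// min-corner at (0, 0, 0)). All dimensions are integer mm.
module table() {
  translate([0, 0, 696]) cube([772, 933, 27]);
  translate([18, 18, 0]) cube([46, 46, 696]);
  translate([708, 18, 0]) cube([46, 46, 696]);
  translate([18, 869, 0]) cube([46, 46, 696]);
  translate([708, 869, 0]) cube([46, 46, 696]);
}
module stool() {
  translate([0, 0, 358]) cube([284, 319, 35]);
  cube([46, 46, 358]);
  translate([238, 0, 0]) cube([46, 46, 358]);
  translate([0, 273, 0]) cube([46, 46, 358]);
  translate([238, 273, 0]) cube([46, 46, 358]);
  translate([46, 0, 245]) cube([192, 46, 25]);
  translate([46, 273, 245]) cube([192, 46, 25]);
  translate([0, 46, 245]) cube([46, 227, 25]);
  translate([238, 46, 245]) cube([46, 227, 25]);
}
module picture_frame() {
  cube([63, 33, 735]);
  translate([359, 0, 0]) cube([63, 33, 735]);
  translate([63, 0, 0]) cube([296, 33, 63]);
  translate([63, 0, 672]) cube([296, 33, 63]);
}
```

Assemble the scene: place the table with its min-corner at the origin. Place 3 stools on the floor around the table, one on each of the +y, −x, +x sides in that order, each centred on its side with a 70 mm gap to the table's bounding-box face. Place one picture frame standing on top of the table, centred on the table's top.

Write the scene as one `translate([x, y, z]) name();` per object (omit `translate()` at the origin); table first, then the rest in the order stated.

table();
translate([244, 1003, 0]) stool();
translate([-354, 307, 0]) stool();
translate([842, 307, 0]) stool();
translate([175, 450, 723]) picture_frame();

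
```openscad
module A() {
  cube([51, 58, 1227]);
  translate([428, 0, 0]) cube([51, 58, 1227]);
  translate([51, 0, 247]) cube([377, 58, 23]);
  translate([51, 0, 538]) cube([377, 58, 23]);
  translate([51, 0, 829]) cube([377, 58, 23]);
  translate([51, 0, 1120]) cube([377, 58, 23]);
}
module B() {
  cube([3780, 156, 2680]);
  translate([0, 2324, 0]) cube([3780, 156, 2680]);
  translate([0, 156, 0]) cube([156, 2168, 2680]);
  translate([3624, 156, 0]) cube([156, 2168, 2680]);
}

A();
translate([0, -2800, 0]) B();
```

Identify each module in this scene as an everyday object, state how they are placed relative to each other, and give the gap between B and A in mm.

The house frame's nearest face is 320 mm from the ladder's −y face.

A is a ladder. B is a house frame. The house frame is on the floor beside the ladder on its −y side. The gap between the house frame and the ladder is 320 mm.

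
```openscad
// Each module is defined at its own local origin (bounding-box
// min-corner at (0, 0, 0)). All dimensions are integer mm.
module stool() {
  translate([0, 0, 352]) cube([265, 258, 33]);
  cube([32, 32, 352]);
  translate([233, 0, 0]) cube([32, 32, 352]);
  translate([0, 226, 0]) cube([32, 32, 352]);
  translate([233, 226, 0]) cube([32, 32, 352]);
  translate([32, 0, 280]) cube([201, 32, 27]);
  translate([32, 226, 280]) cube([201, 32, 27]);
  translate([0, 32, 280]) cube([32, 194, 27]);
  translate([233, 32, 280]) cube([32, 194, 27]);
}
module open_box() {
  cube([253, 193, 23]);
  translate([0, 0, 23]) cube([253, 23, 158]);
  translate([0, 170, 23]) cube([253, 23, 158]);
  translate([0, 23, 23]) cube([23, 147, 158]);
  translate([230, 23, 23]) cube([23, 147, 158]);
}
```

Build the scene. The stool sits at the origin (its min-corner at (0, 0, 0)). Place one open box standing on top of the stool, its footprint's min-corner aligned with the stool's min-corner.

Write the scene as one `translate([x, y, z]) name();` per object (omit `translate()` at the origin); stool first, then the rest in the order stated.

stool();
translate([0, 0, 385]) open_box();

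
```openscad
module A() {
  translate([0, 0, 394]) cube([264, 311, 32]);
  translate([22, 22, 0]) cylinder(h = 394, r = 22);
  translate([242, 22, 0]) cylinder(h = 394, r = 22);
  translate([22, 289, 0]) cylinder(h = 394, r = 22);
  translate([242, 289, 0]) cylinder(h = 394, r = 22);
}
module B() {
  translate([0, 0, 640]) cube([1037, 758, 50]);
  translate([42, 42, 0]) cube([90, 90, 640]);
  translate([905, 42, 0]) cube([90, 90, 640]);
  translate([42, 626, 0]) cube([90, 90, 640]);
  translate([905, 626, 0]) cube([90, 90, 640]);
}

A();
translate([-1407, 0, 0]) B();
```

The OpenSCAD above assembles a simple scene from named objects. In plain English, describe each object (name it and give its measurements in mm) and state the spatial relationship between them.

A is a simple wooden stool: a rectangular seat 264 mm (x) by 311 mm (y), 32 mm thick, top face at z = 426 mm, on four round legs, each 44 mm in diameter. The legs rest on z = 0, each leg's axis is inset half a diameter from the nearest pair of seat edges (so the leg's bounding box is flush with the corner).

B is a table with a 1037×758 mm rectangular top, 50 mm thick, top surface at z = 690 mm, supported by four 90×90 mm square legs, each inset 42 mm from the nearest pair of top edges, running from the floor.

The table is on the floor beside the stool on its −x side.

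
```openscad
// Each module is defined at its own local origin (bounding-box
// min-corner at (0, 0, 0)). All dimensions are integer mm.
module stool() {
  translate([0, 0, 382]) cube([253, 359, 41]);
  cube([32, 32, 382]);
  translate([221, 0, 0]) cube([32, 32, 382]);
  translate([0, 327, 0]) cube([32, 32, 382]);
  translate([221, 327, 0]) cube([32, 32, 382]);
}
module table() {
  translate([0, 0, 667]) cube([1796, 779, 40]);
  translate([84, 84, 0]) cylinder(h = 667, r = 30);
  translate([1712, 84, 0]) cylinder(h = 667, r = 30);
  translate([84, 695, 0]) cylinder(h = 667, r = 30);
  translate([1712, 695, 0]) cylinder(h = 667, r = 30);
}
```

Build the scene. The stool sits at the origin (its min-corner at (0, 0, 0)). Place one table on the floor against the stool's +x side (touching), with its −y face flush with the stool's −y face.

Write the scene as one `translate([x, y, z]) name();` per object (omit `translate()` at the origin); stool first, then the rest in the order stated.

stool();
translate([253, 0, 0]) table();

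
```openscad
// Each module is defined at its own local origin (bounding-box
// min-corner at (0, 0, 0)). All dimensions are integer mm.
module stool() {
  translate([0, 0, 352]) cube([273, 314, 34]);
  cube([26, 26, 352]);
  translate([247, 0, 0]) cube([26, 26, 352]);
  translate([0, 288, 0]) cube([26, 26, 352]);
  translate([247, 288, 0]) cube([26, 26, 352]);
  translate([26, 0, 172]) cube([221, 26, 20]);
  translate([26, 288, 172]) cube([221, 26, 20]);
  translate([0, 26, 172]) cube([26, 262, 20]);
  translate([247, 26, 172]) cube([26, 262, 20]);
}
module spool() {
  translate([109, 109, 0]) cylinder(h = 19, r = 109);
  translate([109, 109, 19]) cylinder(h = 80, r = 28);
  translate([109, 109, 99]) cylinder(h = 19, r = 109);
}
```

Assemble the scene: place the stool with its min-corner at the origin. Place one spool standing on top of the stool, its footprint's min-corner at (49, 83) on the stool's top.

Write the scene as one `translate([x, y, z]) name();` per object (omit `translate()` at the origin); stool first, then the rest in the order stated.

stool();
translate([49, 83, 386]) spool();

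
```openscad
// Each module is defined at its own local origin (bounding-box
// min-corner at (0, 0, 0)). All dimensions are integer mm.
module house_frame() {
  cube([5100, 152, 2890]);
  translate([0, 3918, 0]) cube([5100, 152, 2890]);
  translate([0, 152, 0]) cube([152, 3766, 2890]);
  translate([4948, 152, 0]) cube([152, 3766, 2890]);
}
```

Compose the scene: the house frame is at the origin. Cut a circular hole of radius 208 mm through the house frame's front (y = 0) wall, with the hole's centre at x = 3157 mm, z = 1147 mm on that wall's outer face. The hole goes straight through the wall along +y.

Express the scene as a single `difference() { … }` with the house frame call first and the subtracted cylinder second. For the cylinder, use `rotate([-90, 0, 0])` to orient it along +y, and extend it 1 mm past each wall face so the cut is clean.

difference() {
  house_frame();
  translate([3157, -1, 1147]) rotate([-90, 0, 0]) cylinder(h = 154, r = 208);
}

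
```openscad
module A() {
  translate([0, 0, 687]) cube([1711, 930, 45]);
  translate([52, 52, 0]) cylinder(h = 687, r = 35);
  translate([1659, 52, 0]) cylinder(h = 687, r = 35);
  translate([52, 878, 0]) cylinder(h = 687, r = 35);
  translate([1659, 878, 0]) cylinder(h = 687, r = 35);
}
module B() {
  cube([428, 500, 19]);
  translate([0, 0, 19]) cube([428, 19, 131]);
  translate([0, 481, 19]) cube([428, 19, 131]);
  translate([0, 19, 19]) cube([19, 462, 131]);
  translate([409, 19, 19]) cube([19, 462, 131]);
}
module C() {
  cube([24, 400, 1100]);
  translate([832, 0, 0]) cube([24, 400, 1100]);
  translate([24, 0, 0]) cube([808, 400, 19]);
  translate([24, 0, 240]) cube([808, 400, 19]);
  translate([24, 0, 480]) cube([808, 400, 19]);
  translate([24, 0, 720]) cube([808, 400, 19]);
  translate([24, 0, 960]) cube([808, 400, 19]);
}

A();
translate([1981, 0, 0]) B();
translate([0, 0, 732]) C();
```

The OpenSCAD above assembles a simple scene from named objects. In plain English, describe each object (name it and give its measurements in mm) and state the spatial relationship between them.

A is a table: top 1711 mm (x) × 930 mm (y), 45 mm thick, upper face at z = 732 mm, on four round legs of 70 mm diameter, each leg's bounding box inset 17 mm from the nearest pair of top edges, running from z = 0 to the bottom of the top.

B is an open storage box with external size 428×500×150 mm and wall thickness 19 mm (the base is also 19 mm thick). The base covers the whole footprint; the four walls stand on the base, with the y-facing walls full-width and the x-facing walls fitting between their inner faces.

C is an open bookshelf. Two side panels, each 24 mm thick, 400 mm deep and 1100 mm tall, stand 856 mm apart (outside-to-outside). Between them sit 5 shelves, each 19 mm thick and 400 mm deep, spanning the full gap between the sides. The bottom shelf rests on the floor (its underside at z = 0) and the clear gap between one shelf's top and the next shelf's underside is 221 mm.

The open box is on the floor beside the table on its +x side. The bookshelf is on top of the table.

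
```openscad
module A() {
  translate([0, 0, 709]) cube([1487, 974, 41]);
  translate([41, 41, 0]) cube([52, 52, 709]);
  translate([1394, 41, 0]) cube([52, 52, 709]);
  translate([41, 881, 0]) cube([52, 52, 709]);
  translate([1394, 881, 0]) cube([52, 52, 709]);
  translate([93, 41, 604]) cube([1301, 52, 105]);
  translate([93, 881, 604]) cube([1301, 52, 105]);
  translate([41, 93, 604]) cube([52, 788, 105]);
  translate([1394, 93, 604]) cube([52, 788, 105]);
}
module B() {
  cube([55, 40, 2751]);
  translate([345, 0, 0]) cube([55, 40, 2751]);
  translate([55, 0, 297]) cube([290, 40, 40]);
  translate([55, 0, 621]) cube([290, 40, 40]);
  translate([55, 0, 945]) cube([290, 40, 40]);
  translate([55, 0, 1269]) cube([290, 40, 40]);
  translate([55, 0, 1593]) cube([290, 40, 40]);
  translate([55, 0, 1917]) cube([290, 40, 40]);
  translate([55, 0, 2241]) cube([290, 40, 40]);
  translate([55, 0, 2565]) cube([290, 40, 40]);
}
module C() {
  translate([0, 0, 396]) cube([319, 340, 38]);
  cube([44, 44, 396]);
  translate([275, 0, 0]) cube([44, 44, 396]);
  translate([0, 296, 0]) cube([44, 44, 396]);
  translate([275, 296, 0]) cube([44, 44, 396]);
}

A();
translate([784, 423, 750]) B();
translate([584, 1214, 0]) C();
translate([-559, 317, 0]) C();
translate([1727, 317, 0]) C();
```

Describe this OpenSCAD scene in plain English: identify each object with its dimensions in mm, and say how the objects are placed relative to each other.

A is a rectangular dining table. The top is 1487×974×41 mm with its upper surface at z = 750 mm. It stands on four 52×52 mm square legs, each inset 41 mm from the nearest pair of top edges, running from the floor to the underside of the top. Four apron rails, 52 mm thick and 105 mm tall, run between adjacent legs with their top edges flush with the underside of the top and their outer faces flush with the legs' outer faces.

B is a straight ladder. Two 55×40 mm vertical rails, 2751 mm tall, stand 400 mm apart (outside-to-outside) with their front faces coplanar on the −y side. 8 rungs, each 40 mm deep and 40 mm tall, span between the inner faces of the rails, front faces flush with the rails. The lowest rung's underside is at z = 297 mm and rungs are spaced 324 mm apart (underside to underside).

C is a simple wooden stool: a rectangular seat 319 mm (x) by 340 mm (y), 38 mm thick, top face at z = 434 mm, on four square legs, each 44×44 mm in cross-section. The legs rest on z = 0, each flush with a corner of the seat.

The ladder is on top of the table. Three stools sit around the table at the +y, −x, +x sides.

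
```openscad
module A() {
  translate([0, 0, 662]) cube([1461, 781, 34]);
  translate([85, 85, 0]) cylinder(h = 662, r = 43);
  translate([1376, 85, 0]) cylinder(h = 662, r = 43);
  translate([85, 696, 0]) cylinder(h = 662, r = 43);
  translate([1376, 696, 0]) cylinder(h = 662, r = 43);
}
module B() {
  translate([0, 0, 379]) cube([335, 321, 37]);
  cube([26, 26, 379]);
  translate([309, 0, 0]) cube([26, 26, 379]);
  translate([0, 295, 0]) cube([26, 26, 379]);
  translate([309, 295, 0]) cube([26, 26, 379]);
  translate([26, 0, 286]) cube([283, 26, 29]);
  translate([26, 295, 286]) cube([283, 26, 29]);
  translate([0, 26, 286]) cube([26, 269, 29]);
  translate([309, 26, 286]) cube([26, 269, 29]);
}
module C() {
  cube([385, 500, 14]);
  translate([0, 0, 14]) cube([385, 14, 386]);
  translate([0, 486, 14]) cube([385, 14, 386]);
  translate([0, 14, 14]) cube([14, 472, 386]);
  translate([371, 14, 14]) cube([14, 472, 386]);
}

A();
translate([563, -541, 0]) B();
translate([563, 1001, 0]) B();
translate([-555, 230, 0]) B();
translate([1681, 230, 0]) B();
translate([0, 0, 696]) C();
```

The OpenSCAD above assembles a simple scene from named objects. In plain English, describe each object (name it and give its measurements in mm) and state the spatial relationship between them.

A is a rectangular dining table. The top is 1461×781×34 mm with its upper surface at z = 696 mm. It stands on four round legs of 86 mm diameter, each leg's bounding box inset 42 mm from the nearest pair of top edges, running from the floor to the underside of the top.

B is a four-legged stool. The seat is 335×321 mm, 37 mm thick, top at z = 416 mm. It stands on four square legs, each 26×26 mm in cross-section, from z = 0 to the seat underside, each flush with a corner of the seat. Four stretchers, 26 mm wide and 29 mm tall, connect adjacent legs with their undersides at z = 286 mm, each running between the inner faces of the legs it joins and aligned with the legs' outer faces on the other axis.

C is an open-topped rectangular box: outside dimensions 385×500×400 mm, with a uniform wall and base thickness of 14 mm. The base is a full 385×500 slab on the floor; four walls sit on top of the base. The front and back walls (the −y and +y sides) span the full width; the two side walls fit between them.

Four stools sit around the table at the −y, +y, −x, +x sides. The open box is on top of the table.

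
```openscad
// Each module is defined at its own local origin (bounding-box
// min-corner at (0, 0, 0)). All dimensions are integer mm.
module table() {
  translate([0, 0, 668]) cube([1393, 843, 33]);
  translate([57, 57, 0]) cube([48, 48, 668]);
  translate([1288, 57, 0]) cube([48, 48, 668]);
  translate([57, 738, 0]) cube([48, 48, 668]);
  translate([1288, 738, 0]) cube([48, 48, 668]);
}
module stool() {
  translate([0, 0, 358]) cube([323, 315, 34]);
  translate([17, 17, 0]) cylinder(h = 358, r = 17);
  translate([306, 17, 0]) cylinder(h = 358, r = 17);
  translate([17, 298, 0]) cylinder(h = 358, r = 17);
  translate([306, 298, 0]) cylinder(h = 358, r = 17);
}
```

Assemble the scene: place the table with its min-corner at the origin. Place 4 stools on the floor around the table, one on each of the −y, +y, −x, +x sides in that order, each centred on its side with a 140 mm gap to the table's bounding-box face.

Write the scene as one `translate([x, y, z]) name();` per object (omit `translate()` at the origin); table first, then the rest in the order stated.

table();
translate([535, -455, 0]) stool();
translate([535, 983, 0]) stool();
translate([-463, 264, 0]) stool();
translate([1533, 264, 0]) stool();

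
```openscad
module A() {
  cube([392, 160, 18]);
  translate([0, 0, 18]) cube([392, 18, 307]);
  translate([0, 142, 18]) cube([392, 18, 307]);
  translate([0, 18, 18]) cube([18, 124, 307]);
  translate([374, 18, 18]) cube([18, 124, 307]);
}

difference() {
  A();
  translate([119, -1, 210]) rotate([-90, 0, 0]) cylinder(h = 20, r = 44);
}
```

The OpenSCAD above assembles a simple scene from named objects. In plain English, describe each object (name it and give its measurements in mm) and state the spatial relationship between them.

A is an open-topped rectangular box: outside dimensions 392×160×325 mm, with a uniform wall and base thickness of 18 mm. The base is a full 392×160 slab on the floor; four walls sit on top of the base. The front and back walls (the −y and +y sides) span the full width; the two side walls fit between them.

The open box has a circular hole of radius 44 mm through its front wall, centred at (x = 119, z = 210).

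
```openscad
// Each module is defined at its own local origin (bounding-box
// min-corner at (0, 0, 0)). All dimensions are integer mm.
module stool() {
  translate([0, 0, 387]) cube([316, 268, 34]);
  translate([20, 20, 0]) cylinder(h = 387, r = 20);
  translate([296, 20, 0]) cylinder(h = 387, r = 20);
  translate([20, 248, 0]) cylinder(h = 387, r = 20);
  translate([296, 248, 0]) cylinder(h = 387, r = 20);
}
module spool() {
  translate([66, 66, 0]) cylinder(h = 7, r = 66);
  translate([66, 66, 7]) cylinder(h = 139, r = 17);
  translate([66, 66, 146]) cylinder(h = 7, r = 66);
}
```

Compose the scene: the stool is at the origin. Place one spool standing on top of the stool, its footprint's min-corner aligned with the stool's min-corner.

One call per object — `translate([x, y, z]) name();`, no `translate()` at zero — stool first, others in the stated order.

stool();
translate([0, 0, 421]) spool();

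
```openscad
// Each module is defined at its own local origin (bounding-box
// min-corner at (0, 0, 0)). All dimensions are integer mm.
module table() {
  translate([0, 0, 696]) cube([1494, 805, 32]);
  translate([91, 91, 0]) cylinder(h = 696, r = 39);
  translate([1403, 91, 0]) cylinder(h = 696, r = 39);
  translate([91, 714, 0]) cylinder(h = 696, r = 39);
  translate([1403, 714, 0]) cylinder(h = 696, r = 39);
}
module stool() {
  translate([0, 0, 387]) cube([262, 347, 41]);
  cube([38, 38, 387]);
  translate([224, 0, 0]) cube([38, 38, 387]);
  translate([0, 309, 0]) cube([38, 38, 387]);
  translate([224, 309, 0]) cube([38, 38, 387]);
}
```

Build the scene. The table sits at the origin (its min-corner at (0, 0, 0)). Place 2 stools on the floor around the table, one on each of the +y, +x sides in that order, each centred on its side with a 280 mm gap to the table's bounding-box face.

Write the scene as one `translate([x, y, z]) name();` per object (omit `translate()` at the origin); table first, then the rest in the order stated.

table();
translate([616, 1085, 0]) stool();
translate([1774, 229, 0]) stool();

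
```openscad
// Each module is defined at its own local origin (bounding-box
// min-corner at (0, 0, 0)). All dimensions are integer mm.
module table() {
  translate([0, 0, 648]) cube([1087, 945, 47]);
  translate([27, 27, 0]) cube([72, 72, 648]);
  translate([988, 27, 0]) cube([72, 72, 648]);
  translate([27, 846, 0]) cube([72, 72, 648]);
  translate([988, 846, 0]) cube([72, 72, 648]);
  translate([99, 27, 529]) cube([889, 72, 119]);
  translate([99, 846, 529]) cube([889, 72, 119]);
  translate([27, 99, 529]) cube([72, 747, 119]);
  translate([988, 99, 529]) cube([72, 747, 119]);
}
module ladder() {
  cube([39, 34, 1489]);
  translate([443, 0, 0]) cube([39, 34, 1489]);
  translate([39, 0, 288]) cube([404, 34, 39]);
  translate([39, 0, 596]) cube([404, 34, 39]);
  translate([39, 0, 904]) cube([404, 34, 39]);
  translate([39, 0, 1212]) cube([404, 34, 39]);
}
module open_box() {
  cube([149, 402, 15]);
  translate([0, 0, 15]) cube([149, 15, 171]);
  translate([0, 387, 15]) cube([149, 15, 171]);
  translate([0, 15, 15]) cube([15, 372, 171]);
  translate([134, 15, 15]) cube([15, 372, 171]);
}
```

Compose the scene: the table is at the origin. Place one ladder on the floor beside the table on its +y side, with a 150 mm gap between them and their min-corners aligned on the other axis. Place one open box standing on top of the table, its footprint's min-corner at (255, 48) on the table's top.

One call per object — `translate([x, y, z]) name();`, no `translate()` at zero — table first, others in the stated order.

table();
translate([0, 1095, 0]) ladder();
translate([255, 48, 695]) open_box();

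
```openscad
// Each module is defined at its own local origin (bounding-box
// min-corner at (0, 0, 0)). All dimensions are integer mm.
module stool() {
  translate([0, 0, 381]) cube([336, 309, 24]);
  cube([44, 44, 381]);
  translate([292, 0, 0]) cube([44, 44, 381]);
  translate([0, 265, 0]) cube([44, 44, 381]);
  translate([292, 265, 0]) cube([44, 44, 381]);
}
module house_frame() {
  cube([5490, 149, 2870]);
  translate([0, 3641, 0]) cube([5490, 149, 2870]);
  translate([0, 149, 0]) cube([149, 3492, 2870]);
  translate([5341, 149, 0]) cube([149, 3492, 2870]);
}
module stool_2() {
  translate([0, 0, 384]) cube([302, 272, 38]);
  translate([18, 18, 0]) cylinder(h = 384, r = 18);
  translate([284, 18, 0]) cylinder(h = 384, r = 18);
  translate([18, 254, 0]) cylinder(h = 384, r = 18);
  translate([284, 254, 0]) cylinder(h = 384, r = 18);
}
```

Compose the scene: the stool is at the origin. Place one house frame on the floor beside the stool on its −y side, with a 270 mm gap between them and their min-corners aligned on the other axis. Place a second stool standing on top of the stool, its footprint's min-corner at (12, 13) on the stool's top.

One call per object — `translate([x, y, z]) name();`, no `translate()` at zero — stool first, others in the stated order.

stool();
translate([0, -4060, 0]) house_frame();
translate([12, 13, 405]) stool_2();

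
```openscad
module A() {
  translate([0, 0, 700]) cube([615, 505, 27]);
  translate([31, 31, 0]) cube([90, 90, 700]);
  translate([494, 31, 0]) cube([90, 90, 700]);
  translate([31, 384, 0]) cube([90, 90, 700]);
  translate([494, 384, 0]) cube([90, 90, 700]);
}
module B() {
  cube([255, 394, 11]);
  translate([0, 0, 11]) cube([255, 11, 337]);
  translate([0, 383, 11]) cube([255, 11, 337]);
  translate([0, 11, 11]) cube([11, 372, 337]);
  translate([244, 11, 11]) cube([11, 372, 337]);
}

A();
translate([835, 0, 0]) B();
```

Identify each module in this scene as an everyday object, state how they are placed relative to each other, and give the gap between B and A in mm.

The open box's nearest face is 220 mm from the table's +x face.

A is a table. B is an open box. The open box is on the floor beside the table on its +x side. The gap between the open box and the table is 220 mm.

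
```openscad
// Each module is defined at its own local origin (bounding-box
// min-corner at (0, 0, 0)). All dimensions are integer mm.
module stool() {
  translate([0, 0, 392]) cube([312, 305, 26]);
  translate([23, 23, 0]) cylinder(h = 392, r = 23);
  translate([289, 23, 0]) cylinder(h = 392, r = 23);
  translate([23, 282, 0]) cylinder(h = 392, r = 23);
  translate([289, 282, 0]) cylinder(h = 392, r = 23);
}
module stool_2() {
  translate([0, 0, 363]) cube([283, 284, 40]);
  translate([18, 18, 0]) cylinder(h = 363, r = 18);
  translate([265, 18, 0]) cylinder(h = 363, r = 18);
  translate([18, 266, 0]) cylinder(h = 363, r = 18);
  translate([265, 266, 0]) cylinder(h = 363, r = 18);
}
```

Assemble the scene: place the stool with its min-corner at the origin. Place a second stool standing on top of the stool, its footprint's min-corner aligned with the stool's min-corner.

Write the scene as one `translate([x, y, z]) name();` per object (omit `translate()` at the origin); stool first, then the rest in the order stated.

stool();
translate([0, 0, 418]) stool_2();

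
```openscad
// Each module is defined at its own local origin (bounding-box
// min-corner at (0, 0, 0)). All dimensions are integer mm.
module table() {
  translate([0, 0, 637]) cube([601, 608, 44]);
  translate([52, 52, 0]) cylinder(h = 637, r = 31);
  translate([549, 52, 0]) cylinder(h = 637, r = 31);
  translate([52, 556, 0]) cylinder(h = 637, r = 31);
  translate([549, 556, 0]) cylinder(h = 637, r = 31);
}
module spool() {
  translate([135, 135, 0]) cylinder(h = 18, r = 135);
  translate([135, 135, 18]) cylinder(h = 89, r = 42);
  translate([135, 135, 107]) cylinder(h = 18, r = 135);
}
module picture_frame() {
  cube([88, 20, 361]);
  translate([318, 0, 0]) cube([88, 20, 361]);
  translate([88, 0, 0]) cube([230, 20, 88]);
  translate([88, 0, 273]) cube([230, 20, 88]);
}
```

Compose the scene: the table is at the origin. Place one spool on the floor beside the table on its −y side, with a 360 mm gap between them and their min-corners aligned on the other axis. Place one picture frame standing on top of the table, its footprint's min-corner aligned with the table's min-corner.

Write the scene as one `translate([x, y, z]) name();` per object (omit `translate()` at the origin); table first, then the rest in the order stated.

table();
translate([0, -630, 0]) spool();
translate([0, 0, 681]) picture_frame();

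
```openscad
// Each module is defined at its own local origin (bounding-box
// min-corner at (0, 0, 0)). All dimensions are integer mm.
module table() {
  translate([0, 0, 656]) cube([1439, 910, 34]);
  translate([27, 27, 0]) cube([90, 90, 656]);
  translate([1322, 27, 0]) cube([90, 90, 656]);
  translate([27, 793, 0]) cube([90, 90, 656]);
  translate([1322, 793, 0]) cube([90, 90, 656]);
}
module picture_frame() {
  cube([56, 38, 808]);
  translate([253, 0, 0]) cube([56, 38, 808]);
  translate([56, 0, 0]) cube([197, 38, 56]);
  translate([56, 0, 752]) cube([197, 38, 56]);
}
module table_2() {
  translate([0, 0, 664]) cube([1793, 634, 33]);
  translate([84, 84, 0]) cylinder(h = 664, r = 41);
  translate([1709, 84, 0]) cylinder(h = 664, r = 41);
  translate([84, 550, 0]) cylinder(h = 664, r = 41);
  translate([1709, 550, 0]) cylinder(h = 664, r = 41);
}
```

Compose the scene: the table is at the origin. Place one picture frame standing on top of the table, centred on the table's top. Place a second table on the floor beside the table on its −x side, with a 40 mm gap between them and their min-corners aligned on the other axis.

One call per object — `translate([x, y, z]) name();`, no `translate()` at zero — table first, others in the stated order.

table();
translate([565, 436, 690]) picture_frame();
translate([-1833, 0, 0]) table_2();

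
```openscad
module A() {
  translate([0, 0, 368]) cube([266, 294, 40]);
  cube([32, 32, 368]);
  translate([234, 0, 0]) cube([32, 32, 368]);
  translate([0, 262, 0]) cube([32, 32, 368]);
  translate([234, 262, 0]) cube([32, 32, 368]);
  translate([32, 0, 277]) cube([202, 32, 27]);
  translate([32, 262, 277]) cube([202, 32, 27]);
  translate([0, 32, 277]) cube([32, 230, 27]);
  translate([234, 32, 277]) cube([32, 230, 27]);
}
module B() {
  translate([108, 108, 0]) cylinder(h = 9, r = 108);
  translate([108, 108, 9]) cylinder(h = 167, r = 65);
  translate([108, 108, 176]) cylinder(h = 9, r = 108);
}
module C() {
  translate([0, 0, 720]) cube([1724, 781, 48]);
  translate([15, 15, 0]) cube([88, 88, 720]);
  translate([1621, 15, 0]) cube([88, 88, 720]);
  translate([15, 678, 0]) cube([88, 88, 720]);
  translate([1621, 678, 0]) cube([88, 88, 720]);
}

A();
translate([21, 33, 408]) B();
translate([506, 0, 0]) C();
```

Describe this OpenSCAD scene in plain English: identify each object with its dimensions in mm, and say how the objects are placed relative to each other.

A is a simple wooden stool: a rectangular seat 266 mm (x) by 294 mm (y), 40 mm thick, top face at z = 408 mm, on four square legs, each 32×32 mm in cross-section. The legs rest on z = 0, each flush with a corner of the seat. Four stretchers, 32 mm wide and 27 mm tall, connect adjacent legs with their undersides at z = 277 mm, each running between the inner faces of the legs it joins and aligned with the legs' outer faces on the other axis.

B is a spool: two coaxial disc flanges of radius 108 mm and thickness 9 mm, joined by a core cylinder of radius 65 mm and height 167 mm. The lower flange rests on z = 0 and the three cylinders share a vertical axis.

C is a rectangular dining table. The top is 1724×781×48 mm with its upper surface at z = 768 mm. It stands on four 88×88 mm square legs, each inset 15 mm from the nearest pair of top edges, running from the floor to the underside of the top.

The spool is on top of the stool. The table is on the floor beside the stool on its +x side.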